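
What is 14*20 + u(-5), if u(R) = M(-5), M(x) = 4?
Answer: 284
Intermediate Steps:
u(R) = 4
14*20 + u(-5) = 14*20 + 4 = 280 + 4 = 284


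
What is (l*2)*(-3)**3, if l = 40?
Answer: -2160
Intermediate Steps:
(l*2)*(-3)**3 = (40*2)*(-3)**3 = 80*(-27) = -2160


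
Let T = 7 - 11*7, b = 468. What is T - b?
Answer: -538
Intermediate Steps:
T = -70 (T = 7 - 77 = -70)
T - b = -70 - 1*468 = -70 - 468 = -538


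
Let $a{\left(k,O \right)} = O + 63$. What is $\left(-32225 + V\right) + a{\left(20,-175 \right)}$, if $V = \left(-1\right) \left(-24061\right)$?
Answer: $-8276$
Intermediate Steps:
$a{\left(k,O \right)} = 63 + O$
$V = 24061$
$\left(-32225 + V\right) + a{\left(20,-175 \right)} = \left(-32225 + 24061\right) + \left(63 - 175\right) = -8164 - 112 = -8276$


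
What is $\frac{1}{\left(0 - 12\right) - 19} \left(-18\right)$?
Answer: $\frac{18}{31} \approx 0.58065$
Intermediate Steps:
$\frac{1}{\left(0 - 12\right) - 19} \left(-18\right) = \frac{1}{-12 - 19} \left(-18\right) = \frac{1}{-31} \left(-18\right) = \left(- \frac{1}{31}\right) \left(-18\right) = \frac{18}{31}$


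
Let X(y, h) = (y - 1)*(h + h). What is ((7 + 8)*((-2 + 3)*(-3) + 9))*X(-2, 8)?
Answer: -4320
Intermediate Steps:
X(y, h) = 2*h*(-1 + y) (X(y, h) = (-1 + y)*(2*h) = 2*h*(-1 + y))
((7 + 8)*((-2 + 3)*(-3) + 9))*X(-2, 8) = ((7 + 8)*((-2 + 3)*(-3) + 9))*(2*8*(-1 - 2)) = (15*(1*(-3) + 9))*(2*8*(-3)) = (15*(-3 + 9))*(-48) = (15*6)*(-48) = 90*(-48) = -4320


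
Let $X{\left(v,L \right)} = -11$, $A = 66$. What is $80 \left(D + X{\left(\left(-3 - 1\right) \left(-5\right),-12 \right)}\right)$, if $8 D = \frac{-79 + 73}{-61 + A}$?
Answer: $-892$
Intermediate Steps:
$D = - \frac{3}{20}$ ($D = \frac{\left(-79 + 73\right) \frac{1}{-61 + 66}}{8} = \frac{\left(-6\right) \frac{1}{5}}{8} = \frac{1}{8} \left(- \frac{6}{5}\right) = - \frac{3}{20} \approx -0.15$)
$80 \left(D + X{\left(\left(-3 - 1\right) \left(-5\right),-12 \right)}\right) = 80 \left(- \frac{3}{20} - 11\right) = 80 \left(- \frac{223}{20}\right) = -892$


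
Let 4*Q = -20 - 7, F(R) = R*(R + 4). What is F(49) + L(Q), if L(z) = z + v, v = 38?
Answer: 10513/4 ≈ 2628.3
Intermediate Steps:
F(R) = R*(4 + R)
Q = -27/4 (Q = (-20 - 7)/4 = (1/4)*(-27) = -27/4 ≈ -6.7500)
L(z) = 38 + z (L(z) = z + 38 = 38 + z)
F(49) + L(Q) = 49*(4 + 49) + (38 - 27/4) = 49*53 + 125/4 = 2597 + 125/4 = 10513/4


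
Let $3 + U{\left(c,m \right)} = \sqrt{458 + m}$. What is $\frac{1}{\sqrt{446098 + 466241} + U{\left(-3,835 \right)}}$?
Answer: $\frac{1}{-3 + \sqrt{1293} + 3 \sqrt{101371}} \approx 0.001012$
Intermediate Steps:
$U{\left(c,m \right)} = -3 + \sqrt{458 + m}$
$\frac{1}{\sqrt{446098 + 466241} + U{\left(-3,835 \right)}} = \frac{1}{\sqrt{446098 + 466241} - \left(3 - \sqrt{458 + 835}\right)} = \frac{1}{\sqrt{912339} - \left(3 - \sqrt{1293}\right)} = \frac{1}{3 \sqrt{101371} - \left(3 - \sqrt{1293}\right)} = \frac{1}{-3 + \sqrt{1293} + 3 \sqrt{101371}}$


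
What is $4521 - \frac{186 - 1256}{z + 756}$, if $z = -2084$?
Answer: $\frac{3001409}{664} \approx 4520.2$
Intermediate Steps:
$4521 - \frac{186 - 1256}{z + 756} = 4521 - \frac{186 - 1256}{-2084 + 756} = 4521 - - \frac{1070}{-1328} = 4521 - \left(-1070\right) \left(- \frac{1}{1328}\right) = 4521 - \frac{535}{664} = \frac{3001409}{664}$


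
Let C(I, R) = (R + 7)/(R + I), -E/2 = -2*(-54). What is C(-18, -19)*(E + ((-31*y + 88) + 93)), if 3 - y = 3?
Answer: -420/37 ≈ -11.351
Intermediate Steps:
y = 0 (y = 3 - 1*3 = 3 - 3 = 0)
E = -216 (E = -(-4)*(-54) = -2*108 = -216)
C(I, R) = (7 + R)/(I + R)
C(-18, -19)*(E + ((-31*y + 88) + 93)) = ((7 - 19)/(-18 - 19))*(-216 + ((-31*0 + 88) + 93)) = (-12/(-37))*(-216 + ((0 + 88) + 93)) = (-1/37*(-12))*(-216 + (88 + 93)) = 12*(-216 + 181)/37 = (12/37)*(-35) = -420/37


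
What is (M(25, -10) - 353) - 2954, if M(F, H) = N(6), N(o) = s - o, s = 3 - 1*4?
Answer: -3314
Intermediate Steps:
s = -1 (s = 3 - 4 = -1)
N(o) = -1 - o
M(F, H) = -7 (M(F, H) = -1 - 1*6 = -1 - 6 = -7)
(M(25, -10) - 353) - 2954 = (-7 - 353) - 2954 = -360 - 2954 = -3314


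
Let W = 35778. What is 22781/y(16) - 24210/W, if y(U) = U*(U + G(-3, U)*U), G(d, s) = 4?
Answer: 130678303/7632640 ≈ 17.121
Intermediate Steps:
y(U) = 5*U**2 (y(U) = U*(U + 4*U) = U*(5*U) = 5*U**2)
22781/y(16) - 24210/W = 22781/((5*16**2)) - 24210/35778 = 22781/((5*256)) - 24210*1/35778 = 22781/1280 - 4035/5963 = 130678303/7632640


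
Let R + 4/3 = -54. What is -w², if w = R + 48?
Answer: -484/9 ≈ -53.778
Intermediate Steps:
R = -166/3 (R = -4/3 - 54 = -166/3 ≈ -55.333)
w = -22/3 (w = -166/3 + 48 = -22/3 ≈ -7.3333)
-w² = -(-22/3)² = -1*484/9 = -484/9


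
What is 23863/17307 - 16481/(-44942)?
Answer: 1357687613/777811194 ≈ 1.7455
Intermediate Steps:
23863/17307 - 16481/(-44942) = 23863*(1/17307) - 16481*(-1/44942) = 23863/17307 + 16481/44942 = 1357687613/777811194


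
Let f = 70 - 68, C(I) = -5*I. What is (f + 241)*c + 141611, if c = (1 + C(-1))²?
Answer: 150359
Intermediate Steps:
f = 2
c = 36 (c = (1 - 5*(-1))² = (1 + 5)² = 6² = 36)
(f + 241)*c + 141611 = (2 + 241)*36 + 141611 = 243*36 + 141611 = 8748 + 141611 = 150359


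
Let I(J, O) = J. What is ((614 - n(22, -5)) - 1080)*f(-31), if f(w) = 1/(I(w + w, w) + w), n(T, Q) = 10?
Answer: 476/93 ≈ 5.1183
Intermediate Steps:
f(w) = 1/(3*w) (f(w) = 1/((w + w) + w) = 1/(2*w + w) = 1/(3*w))
((614 - n(22, -5)) - 1080)*f(-31) = ((614 - 1*10) - 1080)*((⅓)/(-31)) = ((614 - 10) - 1080)*((⅓)*(-1/31)) = (604 - 1080)*(-1/93) = -476*(-1/93) = 476/93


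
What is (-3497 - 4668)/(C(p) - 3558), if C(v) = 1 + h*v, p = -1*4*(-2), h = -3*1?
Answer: 8165/3581 ≈ 2.2801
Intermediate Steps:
h = -3
p = 8 (p = -4*(-2) = 8)
C(v) = 1 - 3*v
(-3497 - 4668)/(C(p) - 3558) = (-3497 - 4668)/((1 - 3*8) - 3558) = -8165/((1 - 24) - 3558) = -8165/(-23 - 3558) = -8165/(-3581) = -8165*(-1/3581) = 8165/3581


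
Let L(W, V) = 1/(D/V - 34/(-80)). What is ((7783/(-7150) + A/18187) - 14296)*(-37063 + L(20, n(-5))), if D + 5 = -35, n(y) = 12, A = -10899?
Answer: 1849948301236676969/3490994650 ≈ 5.2992e+8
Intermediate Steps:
D = -40 (D = -5 - 35 = -40)
L(W, V) = 1/(17/40 - 40/V) (L(W, V) = 1/(-40/V - 34/(-80)) = 1/(-40/V - 34*(-1/80)) = 1/(-40/V + 17/40) = 1/(17/40 - 40/V))
((7783/(-7150) + A/18187) - 14296)*(-37063 + L(20, n(-5))) = ((7783/(-7150) - 10899/18187) - 14296)*(-37063 + 40*12/(-1600 + 17*12)) = ((7783*(-1/7150) - 10899*1/18187) - 14296)*(-37063 + 40*12/(-1600 + 204)) = ((-7783/7150 - 10899/18187) - 14296)*(-37063 + 40*12/(-1396)) = (-16882867/10002850 - 14296)*(-37063 + 40*12*(-1/1396)) = -143017626467*(-37063 - 120/349)/10002850 = -143017626467/10002850*(-12935107/349) = 1849948301236676969/3490994650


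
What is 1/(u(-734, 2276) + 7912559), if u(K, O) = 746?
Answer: 1/7913305 ≈ 1.2637e-7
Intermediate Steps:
1/(u(-734, 2276) + 7912559) = 1/(746 + 7912559) = 1/7913305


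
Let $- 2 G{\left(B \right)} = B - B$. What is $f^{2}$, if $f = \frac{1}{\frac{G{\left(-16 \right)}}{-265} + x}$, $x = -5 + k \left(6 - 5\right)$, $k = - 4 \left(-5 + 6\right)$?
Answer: $\frac{1}{81} \approx 0.012346$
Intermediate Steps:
$k = -4$ ($k = \left(-4\right) 1 = -4$)
$G{\left(B \right)} = 0$ ($G{\left(B \right)} = - \frac{B - B}{2} = \left(- \frac{1}{2}\right) 0 = 0$)
$x = -9$ ($x = -5 - 4 \left(6 - 5\right) = -5 - 4 = -9$)
$f = - \frac{1}{9}$ ($f = \frac{1}{\frac{0}{-265} - 9} = \frac{1}{0 \left(- \frac{1}{265}\right) - 9} = \frac{1}{0 - 9} = \frac{1}{-9} = - \frac{1}{9} \approx -0.11111$)
$f^{2} = \left(- \frac{1}{9}\right)^{2} = \frac{1}{81}$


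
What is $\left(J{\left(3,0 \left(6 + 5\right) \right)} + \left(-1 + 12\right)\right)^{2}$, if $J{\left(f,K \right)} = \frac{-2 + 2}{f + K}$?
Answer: $121$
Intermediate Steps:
$J{\left(f,K \right)} = 0$ ($J{\left(f,K \right)} = \frac{0}{K + f} = 0$)
$\left(J{\left(3,0 \left(6 + 5\right) \right)} + \left(-1 + 12\right)\right)^{2} = \left(0 + \left(-1 + 12\right)\right)^{2} = \left(0 + 11\right)^{2} = 11^{2} = 121$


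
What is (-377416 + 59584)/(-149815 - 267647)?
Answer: 1292/1697 ≈ 0.76134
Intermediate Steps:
(-377416 + 59584)/(-149815 - 267647) = -317832/(-417462) = -317832*(-1/417462) = 1292/1697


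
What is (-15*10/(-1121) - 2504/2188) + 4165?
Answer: 2553304159/613187 ≈ 4164.0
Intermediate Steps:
(-15*10/(-1121) - 2504/2188) + 4165 = (-150*(-1/1121) - 2504*1/2188) + 4165 = (150/1121 - 626/547) + 4165 = -619696/613187 + 4165 = 2553304159/613187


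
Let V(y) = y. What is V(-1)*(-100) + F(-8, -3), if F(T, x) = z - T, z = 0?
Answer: 108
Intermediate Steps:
F(T, x) = -T (F(T, x) = 0 - T = -T)
V(-1)*(-100) + F(-8, -3) = -1*(-100) - 1*(-8) = 100 + 8 = 108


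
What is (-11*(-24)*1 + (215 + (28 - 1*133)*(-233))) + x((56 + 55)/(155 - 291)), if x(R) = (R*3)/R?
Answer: 24947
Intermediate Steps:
x(R) = 3 (x(R) = (3*R)/R = 3)
(-11*(-24)*1 + (215 + (28 - 1*133)*(-233))) + x((56 + 55)/(155 - 291)) = (-11*(-24)*1 + (215 + (28 - 1*133)*(-233))) + 3 = (264*1 + (215 + (28 - 133)*(-233))) + 3 = (264 + (215 - 105*(-233))) + 3 = (264 + (215 + 24465)) + 3 = (264 + 24680) + 3 = 24944 + 3 = 24947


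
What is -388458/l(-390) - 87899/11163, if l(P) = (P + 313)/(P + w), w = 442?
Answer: 32211968255/122793 ≈ 2.6233e+5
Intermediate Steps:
l(P) = (313 + P)/(442 + P) (l(P) = (P + 313)/(P + 442) = (313 + P)/(442 + P))
-388458/l(-390) - 87899/11163 = -388458*(442 - 390)/(313 - 390) - 87899/11163 = -388458/(-77/52) - 87899*1/11163 = -388458/((1/52)*(-77)) - 87899/11163 = -388458/(-77/52) - 87899/11163 = -388458*(-52/77) - 87899/11163 = 2885688/11 - 87899/11163 = 32211968255/122793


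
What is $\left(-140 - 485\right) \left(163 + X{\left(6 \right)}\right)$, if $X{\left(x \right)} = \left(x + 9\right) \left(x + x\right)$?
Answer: $-214375$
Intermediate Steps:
$X{\left(x \right)} = 2 x \left(9 + x\right)$ ($X{\left(x \right)} = \left(9 + x\right) 2 x = 2 x \left(9 + x\right)$)
$\left(-140 - 485\right) \left(163 + X{\left(6 \right)}\right) = \left(-140 - 485\right) \left(163 + 2 \cdot 6 \left(9 + 6\right)\right) = - 625 \left(163 + 2 \cdot 6 \cdot 15\right) = - 625 \left(163 + 180\right) = \left(-625\right) 343 = -214375$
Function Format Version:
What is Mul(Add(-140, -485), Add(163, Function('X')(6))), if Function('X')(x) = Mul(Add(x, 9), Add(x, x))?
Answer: -214375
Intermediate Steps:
Function('X')(x) = Mul(2, x, Add(9, x)) (Function('X')(x) = Mul(Add(9, x), Mul(2, x)) = Mul(2, x, Add(9, x)))
Mul(Add(-140, -485), Add(163, Function('X')(6))) = Mul(Add(-140, -485), Add(163, Mul(2, 6, Add(9, 6)))) = Mul(-625, Add(163, Mul(2, 6, 15))) = Mul(-625, Add(163, 180)) = Mul(-625, 343) = -214375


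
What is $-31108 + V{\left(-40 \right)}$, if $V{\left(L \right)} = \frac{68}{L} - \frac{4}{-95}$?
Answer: $- \frac{1182167}{38} \approx -31110.0$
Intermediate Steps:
$V{\left(L \right)} = \frac{4}{95} + \frac{68}{L}$ ($V{\left(L \right)} = \frac{68}{L} - - \frac{4}{95} = \frac{68}{L} + \frac{4}{95} = \frac{4}{95} + \frac{68}{L}$)
$-31108 + V{\left(-40 \right)} = -31108 + \left(\frac{4}{95} + \frac{68}{-40}\right) = -31108 + \left(\frac{4}{95} + 68 \left(- \frac{1}{40}\right)\right) = -31108 + \left(\frac{4}{95} - \frac{17}{10}\right) = -31108 - \frac{63}{38} = - \frac{1182167}{38}$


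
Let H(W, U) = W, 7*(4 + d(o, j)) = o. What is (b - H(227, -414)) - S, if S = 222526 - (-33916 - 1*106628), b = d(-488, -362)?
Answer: -2543595/7 ≈ -3.6337e+5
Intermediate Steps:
d(o, j) = -4 + o/7
b = -516/7 (b = -4 + (⅐)*(-488) = -4 - 488/7 = -516/7 ≈ -73.714)
S = 363070 (S = 222526 - (-33916 - 106628) = 222526 - 1*(-140544) = 222526 + 140544 = 363070)
(b - H(227, -414)) - S = (-516/7 - 1*227) - 1*363070 = (-516/7 - 227) - 363070 = -2105/7 - 363070 = -2543595/7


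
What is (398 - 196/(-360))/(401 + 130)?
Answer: 35869/47790 ≈ 0.75055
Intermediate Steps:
(398 - 196/(-360))/(401 + 130) = (398 - 196*(-1/360))/531 = (398 + 49/90)*(1/531) = (35869/90)*(1/531) = 35869/47790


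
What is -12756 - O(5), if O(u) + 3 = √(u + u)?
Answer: -12753 - √10 ≈ -12756.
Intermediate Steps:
O(u) = -3 + √2*√u (O(u) = -3 + √(u + u) = -3 + √(2*u) = -3 + √2*√u)
-12756 - O(5) = -12756 - (-3 + √2*√5) = -12756 - (-3 + √10) = -12756 + (3 - √10) = -12753 - √10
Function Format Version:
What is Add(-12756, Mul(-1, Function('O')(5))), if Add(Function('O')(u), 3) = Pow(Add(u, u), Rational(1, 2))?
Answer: Add(-12753, Mul(-1, Pow(10, Rational(1, 2)))) ≈ -12756.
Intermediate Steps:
Function('O')(u) = Add(-3, Mul(Pow(2, Rational(1, 2)), Pow(u, Rational(1, 2)))) (Function('O')(u) = Add(-3, Pow(Add(u, u), Rational(1, 2))) = Add(-3, Pow(Mul(2, u), Rational(1, 2))) = Add(-3, Mul(Pow(2, Rational(1, 2)), Pow(u, Rational(1, 2)))))
Add(-12756, Mul(-1, Function('O')(5))) = Add(-12756, Mul(-1, Add(-3, Mul(Pow(2, Rational(1, 2)), Pow(5, Rational(1, 2)))))) = Add(-12756, Mul(-1, Add(-3, Pow(10, Rational(1, 2))))) = Add(-12756, Add(3, Mul(-1, Pow(10, Rational(1, 2))))) = Add(-12753, Mul(-1, Pow(10, Rational(1, 2))))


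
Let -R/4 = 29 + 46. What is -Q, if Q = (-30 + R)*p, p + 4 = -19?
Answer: -7590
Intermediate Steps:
p = -23 (p = -4 - 19 = -23)
R = -300 (R = -4*(29 + 46) = -4*75 = -300)
Q = 7590 (Q = (-30 - 300)*(-23) = -330*(-23) = 7590)
-Q = -1*7590 = -7590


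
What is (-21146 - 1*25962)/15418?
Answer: -23554/7709 ≈ -3.0554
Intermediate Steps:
(-21146 - 1*25962)/15418 = (-21146 - 25962)*(1/15418) = -47108*1/15418 = -23554/7709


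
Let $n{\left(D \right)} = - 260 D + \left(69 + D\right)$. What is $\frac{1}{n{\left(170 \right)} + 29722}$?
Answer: $- \frac{1}{14239} \approx -7.023 \cdot 10^{-5}$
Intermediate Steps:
$n{\left(D \right)} = 69 - 259 D$
$\frac{1}{n{\left(170 \right)} + 29722} = \frac{1}{\left(69 - 44030\right) + 29722} = \frac{1}{-43961 + 29722} = \frac{1}{-14239} = - \frac{1}{14239}$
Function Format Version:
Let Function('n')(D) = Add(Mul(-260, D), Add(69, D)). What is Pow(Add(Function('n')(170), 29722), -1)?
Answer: Rational(-1, 14239) ≈ -7.0230e-5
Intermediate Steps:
Function('n')(D) = Add(69, Mul(-259, D))
Pow(Add(Function('n')(170), 29722), -1) = Pow(Add(Add(69, Mul(-259, 170)), 29722), -1) = Pow(Add(Add(69, -44030), 29722), -1) = Pow(Add(-43961, 29722), -1) = Pow(-14239, -1) = Rational(-1, 14239)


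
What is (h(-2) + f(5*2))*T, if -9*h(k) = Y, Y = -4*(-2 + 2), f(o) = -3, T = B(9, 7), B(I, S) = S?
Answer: -21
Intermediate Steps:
T = 7
Y = 0 (Y = -4*0 = 0)
h(k) = 0 (h(k) = -1/9*0 = 0)
(h(-2) + f(5*2))*T = (0 - 3)*7 = -3*7 = -21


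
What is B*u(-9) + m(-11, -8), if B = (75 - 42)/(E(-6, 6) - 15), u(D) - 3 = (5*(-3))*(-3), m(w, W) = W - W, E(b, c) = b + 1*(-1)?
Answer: -72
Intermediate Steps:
E(b, c) = -1 + b (E(b, c) = b - 1 = -1 + b)
m(w, W) = 0
u(D) = 48 (u(D) = 3 + (5*(-3))*(-3) = 3 - 15*(-3) = 3 + 45 = 48)
B = -3/2 (B = (75 - 42)/((-1 - 6) - 15) = 33/(-7 - 15) = 33/(-22) = 33*(-1/22) = -3/2 ≈ -1.5000)
B*u(-9) + m(-11, -8) = -3/2*48 + 0 = -72 + 0 = -72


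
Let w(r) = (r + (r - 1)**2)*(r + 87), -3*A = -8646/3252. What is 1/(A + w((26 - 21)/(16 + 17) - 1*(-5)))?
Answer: 19477854/40199265877 ≈ 0.00048453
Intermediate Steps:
A = 1441/1626 (A = -(-2882)/3252 = -1/3*(-1441/542) = 1441/1626 ≈ 0.88622)
w(r) = (87 + r)*(r + (-1 + r)**2) (w(r) = (r + (-1 + r)**2)*(87 + r) = (87 + r)*(r + (-1 + r)**2))
1/(A + w((26 - 21)/(16 + 17) - 1*(-5))) = 1/(1441/1626 + (87 + ((26 - 21)/(16 + 17) - 1*(-5))**3 - 86*((26 - 21)/(16 + 17) - 1*(-5)) + 86*((26 - 21)/(16 + 17) - 1*(-5))**2)) = 1/(1441/1626 + (87 + (5/33 + 5)**3 - 86*(5/33 + 5) + 86*(5/33 + 5)**2)) = 1/(1441/1626 + (87 + (170/33)**3 - 86*170/33 + 86*(170/33)**2)) = 1/(1441/1626 + (87 + 4913000/35937 - 14620/33 + 86*(28900/1089))) = 1/(1441/1626 + (87 + 4913000/35937 - 14620/33 + 2485400/1089)) = 1/(1441/1626 + 74136539/35937) = 1/(40199265877/19477854) = 19477854/40199265877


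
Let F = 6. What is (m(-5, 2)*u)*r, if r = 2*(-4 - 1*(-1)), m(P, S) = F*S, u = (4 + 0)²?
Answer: -1152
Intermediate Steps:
u = 16 (u = 4² = 16)
m(P, S) = 6*S
r = -6 (r = 2*(-4 + 1) = 2*(-3) = -6)
(m(-5, 2)*u)*r = ((6*2)*16)*(-6) = (12*16)*(-6) = 192*(-6) = -1152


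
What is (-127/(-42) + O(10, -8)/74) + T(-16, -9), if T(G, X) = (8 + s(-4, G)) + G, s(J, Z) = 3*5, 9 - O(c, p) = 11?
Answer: 15535/1554 ≈ 9.9968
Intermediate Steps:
O(c, p) = -2 (O(c, p) = 9 - 1*11 = 9 - 11 = -2)
s(J, Z) = 15
T(G, X) = 23 + G (T(G, X) = (8 + 15) + G = 23 + G)
(-127/(-42) + O(10, -8)/74) + T(-16, -9) = (-127/(-42) - 2/74) + (23 - 16) = (-127*(-1/42) - 2*1/74) + 7 = (127/42 - 1/37) + 7 = 4657/1554 + 7 = 15535/1554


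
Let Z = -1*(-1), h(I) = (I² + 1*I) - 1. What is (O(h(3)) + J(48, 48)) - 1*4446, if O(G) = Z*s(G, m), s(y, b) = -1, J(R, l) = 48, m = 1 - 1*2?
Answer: -4399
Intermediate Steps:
m = -1 (m = 1 - 2 = -1)
h(I) = -1 + I + I² (h(I) = (I² + I) - 1 = (I + I²) - 1 = -1 + I + I²)
Z = 1
O(G) = -1 (O(G) = 1*(-1) = -1)
(O(h(3)) + J(48, 48)) - 1*4446 = (-1 + 48) - 1*4446 = 47 - 4446 = -4399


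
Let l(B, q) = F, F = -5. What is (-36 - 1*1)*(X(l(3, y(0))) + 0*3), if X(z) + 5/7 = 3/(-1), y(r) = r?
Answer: 962/7 ≈ 137.43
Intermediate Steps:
l(B, q) = -5
X(z) = -26/7 (X(z) = -5/7 + 3/(-1) = -5/7 + 3*(-1) = -5/7 - 3 = -26/7)
(-36 - 1*1)*(X(l(3, y(0))) + 0*3) = (-36 - 1*1)*(-26/7 + 0*3) = (-36 - 1)*(-26/7 + 0) = -37*(-26/7) = 962/7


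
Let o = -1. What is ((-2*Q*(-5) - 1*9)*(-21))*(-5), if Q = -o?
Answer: 105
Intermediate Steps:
Q = 1 (Q = -1*(-1) = 1)
((-2*Q*(-5) - 1*9)*(-21))*(-5) = ((-2*1*(-5) - 1*9)*(-21))*(-5) = ((-2*(-5) - 9)*(-21))*(-5) = ((10 - 9)*(-21))*(-5) = (1*(-21))*(-5) = -21*(-5) = 105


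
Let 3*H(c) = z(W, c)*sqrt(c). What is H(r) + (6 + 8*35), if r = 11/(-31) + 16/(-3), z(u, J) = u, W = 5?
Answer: 286 + 115*I*sqrt(93)/279 ≈ 286.0 + 3.975*I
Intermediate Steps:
r = -529/93 (r = 11*(-1/31) + 16*(-1/3) = -11/31 - 16/3 = -529/93 ≈ -5.6882)
H(c) = 5*sqrt(c)/3 (H(c) = (5*sqrt(c))/3 = 5*sqrt(c)/3)
H(r) + (6 + 8*35) = 5*sqrt(-529/93)/3 + (6 + 8*35) = 5*(23*I*sqrt(93)/93)/3 + (6 + 280) = 115*I*sqrt(93)/279 + 286 = 286 + 115*I*sqrt(93)/279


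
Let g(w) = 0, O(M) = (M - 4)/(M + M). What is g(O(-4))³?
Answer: 0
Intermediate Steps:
O(M) = (-4 + M)/(2*M) (O(M) = (-4 + M)/((2*M)) = (-4 + M)*(1/(2*M)) = (-4 + M)/(2*M))
g(O(-4))³ = 0³ = 0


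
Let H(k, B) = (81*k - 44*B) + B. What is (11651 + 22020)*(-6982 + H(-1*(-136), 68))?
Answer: 37374810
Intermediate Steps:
H(k, B) = -43*B + 81*k (H(k, B) = (-44*B + 81*k) + B = -43*B + 81*k)
(11651 + 22020)*(-6982 + H(-1*(-136), 68)) = (11651 + 22020)*(-6982 + (-43*68 + 81*(-1*(-136)))) = 33671*(-6982 + (-2924 + 81*136)) = 33671*(-6982 + (-2924 + 11016)) = 33671*(-6982 + 8092) = 33671*1110 = 37374810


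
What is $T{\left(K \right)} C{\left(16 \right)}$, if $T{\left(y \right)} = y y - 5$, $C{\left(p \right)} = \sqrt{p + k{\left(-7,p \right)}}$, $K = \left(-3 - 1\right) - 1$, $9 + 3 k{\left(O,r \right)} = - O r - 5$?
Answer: $\frac{20 \sqrt{438}}{3} \approx 139.52$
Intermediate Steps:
$k{\left(O,r \right)} = - \frac{14}{3} - \frac{O r}{3}$ ($k{\left(O,r \right)} = -3 + \frac{- O r - 5}{3} = -3 + \frac{-5 - O r}{3} = -3 - \left(\frac{5}{3} + \frac{O r}{3}\right) = - \frac{14}{3} - \frac{O r}{3}$)
$K = -5$ ($K = -4 - 1 = -5$)
$C{\left(p \right)} = \sqrt{- \frac{14}{3} + \frac{10 p}{3}}$ ($C{\left(p \right)} = \sqrt{p - \left(\frac{14}{3} - \frac{7 p}{3}\right)} = \sqrt{p + \left(- \frac{14}{3} + \frac{7 p}{3}\right)} = \sqrt{- \frac{14}{3} + \frac{10 p}{3}}$)
$T{\left(y \right)} = -5 + y^{2}$ ($T{\left(y \right)} = y^{2} - 5 = -5 + y^{2}$)
$T{\left(K \right)} C{\left(16 \right)} = \left(-5 + \left(-5\right)^{2}\right) \frac{\sqrt{-42 + 30 \cdot 16}}{3} = \left(-5 + 25\right) \frac{\sqrt{-42 + 480}}{3} = 20 \frac{\sqrt{438}}{3} = \frac{20 \sqrt{438}}{3}$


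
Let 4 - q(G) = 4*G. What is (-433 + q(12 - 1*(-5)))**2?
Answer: 247009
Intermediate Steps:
q(G) = 4 - 4*G
(-433 + q(12 - 1*(-5)))**2 = (-433 + (4 - 4*(12 - 1*(-5))))**2 = (-433 + (4 - 4*(12 + 5)))**2 = (-433 + (4 - 4*17))**2 = (-433 + (4 - 68))**2 = (-433 - 64)**2 = (-497)**2 = 247009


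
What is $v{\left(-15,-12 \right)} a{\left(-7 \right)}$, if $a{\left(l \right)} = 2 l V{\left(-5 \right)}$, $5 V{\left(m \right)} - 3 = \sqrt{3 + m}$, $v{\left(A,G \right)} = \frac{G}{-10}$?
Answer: $- \frac{252}{25} - \frac{84 i \sqrt{2}}{25} \approx -10.08 - 4.7518 i$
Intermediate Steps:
$v{\left(A,G \right)} = - \frac{G}{10}$ ($v{\left(A,G \right)} = G \left(- \frac{1}{10}\right) = - \frac{G}{10}$)
$V{\left(m \right)} = \frac{3}{5} + \frac{\sqrt{3 + m}}{5}$
$a{\left(l \right)} = 2 l \left(\frac{3}{5} + \frac{i \sqrt{2}}{5}\right)$ ($a{\left(l \right)} = 2 l \left(\frac{3}{5} + \frac{\sqrt{3 - 5}}{5}\right) = 2 l \left(\frac{3}{5} + \frac{\sqrt{-2}}{5}\right) = 2 l \left(\frac{3}{5} + \frac{i \sqrt{2}}{5}\right)$)
$v{\left(-15,-12 \right)} a{\left(-7 \right)} = \left(- \frac{1}{10}\right) \left(-12\right) \frac{2}{5} \left(-7\right) \left(3 + i \sqrt{2}\right) = \frac{6 \left(- \frac{42}{5} - \frac{14 i \sqrt{2}}{5}\right)}{5} = - \frac{252}{25} - \frac{84 i \sqrt{2}}{25}$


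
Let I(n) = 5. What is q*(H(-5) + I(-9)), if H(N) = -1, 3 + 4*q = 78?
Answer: 75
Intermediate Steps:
q = 75/4 (q = -¾ + (¼)*78 = -¾ + 39/2 = 75/4 ≈ 18.750)
q*(H(-5) + I(-9)) = 75*(-1 + 5)/4 = (75/4)*4 = 75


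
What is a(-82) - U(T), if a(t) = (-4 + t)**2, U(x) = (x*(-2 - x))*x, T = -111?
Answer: -1335593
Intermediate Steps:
U(x) = x**2*(-2 - x)
a(-82) - U(T) = (-4 - 82)**2 - (-111)**2*(-2 - 1*(-111)) = (-86)**2 - 12321*(-2 + 111) = 7396 - 12321*109 = 7396 - 1*1342989 = 7396 - 1342989 = -1335593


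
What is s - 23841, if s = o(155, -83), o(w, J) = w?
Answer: -23686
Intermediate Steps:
s = 155
s - 23841 = 155 - 23841 = -23686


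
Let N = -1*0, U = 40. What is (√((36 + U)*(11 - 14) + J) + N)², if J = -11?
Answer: -239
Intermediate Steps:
N = 0
(√((36 + U)*(11 - 14) + J) + N)² = (√((36 + 40)*(11 - 14) - 11) + 0)² = (√(76*(-3) - 11) + 0)² = (√(-228 - 11) + 0)² = (√(-239) + 0)² = (I*√239 + 0)² = (I*√239)² = -239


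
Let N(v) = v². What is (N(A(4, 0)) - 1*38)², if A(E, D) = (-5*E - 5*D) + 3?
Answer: 63001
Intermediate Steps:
A(E, D) = 3 - 5*D - 5*E (A(E, D) = (-5*D - 5*E) + 3 = 3 - 5*D - 5*E)
(N(A(4, 0)) - 1*38)² = ((3 - 5*0 - 5*4)² - 1*38)² = ((3 + 0 - 20)² - 38)² = ((-17)² - 38)² = (289 - 38)² = 251² = 63001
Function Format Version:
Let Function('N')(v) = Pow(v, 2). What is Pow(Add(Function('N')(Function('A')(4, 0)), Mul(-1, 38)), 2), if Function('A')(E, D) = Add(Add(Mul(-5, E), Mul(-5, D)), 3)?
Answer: 63001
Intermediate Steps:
Function('A')(E, D) = Add(3, Mul(-5, D), Mul(-5, E)) (Function('A')(E, D) = Add(Add(Mul(-5, D), Mul(-5, E)), 3) = Add(3, Mul(-5, D), Mul(-5, E)))
Pow(Add(Function('N')(Function('A')(4, 0)), Mul(-1, 38)), 2) = Pow(Add(Pow(Add(3, Mul(-5, 0), Mul(-5, 4)), 2), Mul(-1, 38)), 2) = Pow(Add(Pow(Add(3, 0, -20), 2), -38), 2) = Pow(Add(Pow(-17, 2), -38), 2) = Pow(Add(289, -38), 2) = Pow(251, 2) = 63001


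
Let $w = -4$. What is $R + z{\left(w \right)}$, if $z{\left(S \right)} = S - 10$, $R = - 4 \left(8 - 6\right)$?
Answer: $-22$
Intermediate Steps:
$R = -8$ ($R = - 4 \left(8 - 6\right) = \left(-4\right) 2 = -8$)
$z{\left(S \right)} = -10 + S$ ($z{\left(S \right)} = S - 10 = -10 + S$)
$R + z{\left(w \right)} = -8 - 14 = -22$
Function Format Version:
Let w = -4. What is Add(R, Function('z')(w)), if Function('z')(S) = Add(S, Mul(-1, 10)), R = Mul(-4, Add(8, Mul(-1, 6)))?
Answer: -22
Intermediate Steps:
R = -8 (R = Mul(-4, Add(8, -6)) = Mul(-4, 2) = -8)
Function('z')(S) = Add(-10, S) (Function('z')(S) = Add(S, -10) = Add(-10, S))
Add(R, Function('z')(w)) = Add(-8, Add(-10, -4)) = Add(-8, -14) = -22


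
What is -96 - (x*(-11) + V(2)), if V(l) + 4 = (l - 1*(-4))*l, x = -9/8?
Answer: -931/8 ≈ -116.38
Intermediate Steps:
x = -9/8 (x = -9*⅛ = -9/8 ≈ -1.1250)
V(l) = -4 + l*(4 + l) (V(l) = -4 + (l - 1*(-4))*l = -4 + (l + 4)*l = -4 + (4 + l)*l = -4 + l*(4 + l))
-96 - (x*(-11) + V(2)) = -96 - (-9/8*(-11) + (-4 + 2² + 4*2)) = -96 - (99/8 + (-4 + 4 + 8)) = -96 - (99/8 + 8) = -96 - 1*163/8 = -96 - 163/8 = -931/8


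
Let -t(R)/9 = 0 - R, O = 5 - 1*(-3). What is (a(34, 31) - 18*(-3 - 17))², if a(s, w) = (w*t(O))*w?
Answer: 4837480704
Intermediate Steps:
O = 8 (O = 5 + 3 = 8)
t(R) = 9*R (t(R) = -9*(0 - R) = -(-9)*R = 9*R)
a(s, w) = 72*w² (a(s, w) = (w*(9*8))*w = (w*72)*w = (72*w)*w = 72*w²)
(a(34, 31) - 18*(-3 - 17))² = (72*31² - 18*(-3 - 17))² = (72*961 - 18*(-20))² = (69192 + 360)² = 69552² = 4837480704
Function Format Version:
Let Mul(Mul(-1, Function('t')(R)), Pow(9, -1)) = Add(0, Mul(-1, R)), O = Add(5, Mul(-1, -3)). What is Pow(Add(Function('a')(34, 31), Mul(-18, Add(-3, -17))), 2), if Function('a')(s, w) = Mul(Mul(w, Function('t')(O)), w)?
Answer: 4837480704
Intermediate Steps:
O = 8 (O = Add(5, 3) = 8)
Function('t')(R) = Mul(9, R) (Function('t')(R) = Mul(-9, Add(0, Mul(-1, R))) = Mul(-9, Mul(-1, R)) = Mul(9, R))
Function('a')(s, w) = Mul(72, Pow(w, 2)) (Function('a')(s, w) = Mul(Mul(w, Mul(9, 8)), w) = Mul(Mul(w, 72), w) = Mul(Mul(72, w), w) = Mul(72, Pow(w, 2)))
Pow(Add(Function('a')(34, 31), Mul(-18, Add(-3, -17))), 2) = Pow(Add(Mul(72, Pow(31, 2)), Mul(-18, Add(-3, -17))), 2) = Pow(Add(Mul(72, 961), Mul(-18, -20)), 2) = Pow(Add(69192, 360), 2) = Pow(69552, 2) = 4837480704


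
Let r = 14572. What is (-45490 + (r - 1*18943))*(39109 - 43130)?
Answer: 200491081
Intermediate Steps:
(-45490 + (r - 1*18943))*(39109 - 43130) = (-45490 + (14572 - 1*18943))*(39109 - 43130) = (-45490 + (14572 - 18943))*(-4021) = (-45490 - 4371)*(-4021) = -49861*(-4021) = 200491081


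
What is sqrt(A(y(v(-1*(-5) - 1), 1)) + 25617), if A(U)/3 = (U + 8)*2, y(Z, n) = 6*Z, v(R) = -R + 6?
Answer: sqrt(25737) ≈ 160.43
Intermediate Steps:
v(R) = 6 - R
A(U) = 48 + 6*U (A(U) = 3*((U + 8)*2) = 3*((8 + U)*2) = 3*(16 + 2*U) = 48 + 6*U)
sqrt(A(y(v(-1*(-5) - 1), 1)) + 25617) = sqrt((48 + 6*(6*(6 - (-1*(-5) - 1)))) + 25617) = sqrt((48 + 6*(6*(6 - (5 - 1)))) + 25617) = sqrt((48 + 6*(6*(6 - 1*4))) + 25617) = sqrt((48 + 6*(6*(6 - 4))) + 25617) = sqrt((48 + 6*(6*2)) + 25617) = sqrt((48 + 6*12) + 25617) = sqrt((48 + 72) + 25617) = sqrt(120 + 25617) = sqrt(25737)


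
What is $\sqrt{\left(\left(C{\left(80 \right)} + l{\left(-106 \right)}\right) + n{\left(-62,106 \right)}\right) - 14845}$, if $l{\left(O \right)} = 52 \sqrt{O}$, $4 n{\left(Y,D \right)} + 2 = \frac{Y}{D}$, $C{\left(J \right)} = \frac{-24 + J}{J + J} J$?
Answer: $\frac{\sqrt{-166491073 + 584272 i \sqrt{106}}}{106} \approx 2.1987 + 121.75 i$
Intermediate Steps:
$C{\left(J \right)} = -12 + \frac{J}{2}$ ($C{\left(J \right)} = \frac{-24 + J}{2 J} J = -12 + \frac{J}{2}$)
$n{\left(Y,D \right)} = - \frac{1}{2} + \frac{Y}{4 D}$ ($n{\left(Y,D \right)} = - \frac{1}{2} + \frac{Y \frac{1}{D}}{4} = - \frac{1}{2} + \frac{Y}{4 D}$)
$\sqrt{\left(\left(C{\left(80 \right)} + l{\left(-106 \right)}\right) + n{\left(-62,106 \right)}\right) - 14845} = \sqrt{\left(\left(\left(-12 + \frac{1}{2} \cdot 80\right) + 52 \sqrt{-106}\right) + \frac{-62 - 212}{4 \cdot 106}\right) - 14845} = \sqrt{\left(\left(\left(-12 + 40\right) + 52 i \sqrt{106}\right) + \frac{1}{4} \cdot \frac{1}{106} \left(-62 - 212\right)\right) - 14845} = \sqrt{\left(\left(28 + 52 i \sqrt{106}\right) + \frac{1}{4} \cdot \frac{1}{106} \left(-274\right)\right) - 14845} = \sqrt{\left(\left(28 + 52 i \sqrt{106}\right) - \frac{137}{212}\right) - 14845} = \sqrt{\left(\frac{5799}{212} + 52 i \sqrt{106}\right) - 14845} = \sqrt{- \frac{3141341}{212} + 52 i \sqrt{106}}$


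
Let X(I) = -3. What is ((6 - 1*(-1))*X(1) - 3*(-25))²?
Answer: 2916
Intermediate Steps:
((6 - 1*(-1))*X(1) - 3*(-25))² = ((6 - 1*(-1))*(-3) - 3*(-25))² = ((6 + 1)*(-3) + 75)² = (7*(-3) + 75)² = (-21 + 75)² = 54² = 2916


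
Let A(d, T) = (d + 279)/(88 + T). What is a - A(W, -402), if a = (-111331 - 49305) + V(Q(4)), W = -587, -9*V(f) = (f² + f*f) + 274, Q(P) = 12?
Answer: -227068288/1413 ≈ -1.6070e+5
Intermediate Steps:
V(f) = -274/9 - 2*f²/9 (V(f) = -((f² + f*f) + 274)/9 = -((f² + f²) + 274)/9 = -(2*f² + 274)/9 = -(274 + 2*f²)/9 = -274/9 - 2*f²/9)
a = -1446286/9 (a = (-111331 - 49305) + (-274/9 - 2/9*12²) = -160636 + (-274/9 - 2/9*144) = -160636 + (-274/9 - 32) = -160636 - 562/9 = -1446286/9 ≈ -1.6070e+5)
A(d, T) = (279 + d)/(88 + T)
a - A(W, -402) = -1446286/9 - (279 - 587)/(88 - 402) = -1446286/9 - (-308)/(-314) = -1446286/9 - (-1)*(-308)/314 = -1446286/9 - 1*154/157 = -1446286/9 - 154/157 = -227068288/1413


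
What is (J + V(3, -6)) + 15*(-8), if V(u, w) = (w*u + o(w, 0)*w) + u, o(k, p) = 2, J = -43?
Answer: -190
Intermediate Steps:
V(u, w) = u + 2*w + u*w (V(u, w) = (w*u + 2*w) + u = (u*w + 2*w) + u = (2*w + u*w) + u = u + 2*w + u*w)
(J + V(3, -6)) + 15*(-8) = (-43 + (3 + 2*(-6) + 3*(-6))) + 15*(-8) = (-43 + (3 - 12 - 18)) - 120 = (-43 - 27) - 120 = -70 - 120 = -190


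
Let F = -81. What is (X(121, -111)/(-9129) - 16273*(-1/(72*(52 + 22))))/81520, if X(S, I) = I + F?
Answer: 49859731/1321692238080 ≈ 3.7724e-5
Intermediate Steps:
X(S, I) = -81 + I (X(S, I) = I - 81 = -81 + I)
(X(121, -111)/(-9129) - 16273*(-1/(72*(52 + 22))))/81520 = ((-81 - 111)/(-9129) - 16273*(-1/(72*(52 + 22))))/81520 = (-192*(-1/9129) - 16273/(74*(-72)))*(1/81520) = (64/3043 - 16273/(-5328))*(1/81520) = (64/3043 - 16273*(-1/5328))*(1/81520) = (64/3043 + 16273/5328)*(1/81520) = (49859731/16213104)*(1/81520) = 49859731/1321692238080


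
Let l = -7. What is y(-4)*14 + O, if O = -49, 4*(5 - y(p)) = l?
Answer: 91/2 ≈ 45.500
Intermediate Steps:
y(p) = 27/4 (y(p) = 5 - ¼*(-7) = 5 + 7/4 = 27/4)
y(-4)*14 + O = (27/4)*14 - 49 = 189/2 - 49 = 91/2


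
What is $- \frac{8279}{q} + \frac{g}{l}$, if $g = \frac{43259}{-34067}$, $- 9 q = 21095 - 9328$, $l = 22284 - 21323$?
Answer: $\frac{2438860925104}{385232599829} \approx 6.3309$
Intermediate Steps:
$l = 961$ ($l = 22284 - 21323 = 961$)
$q = - \frac{11767}{9}$ ($q = - \frac{21095 - 9328}{9} = \left(- \frac{1}{9}\right) 11767 = - \frac{11767}{9} \approx -1307.4$)
$g = - \frac{43259}{34067}$ ($g = 43259 \left(- \frac{1}{34067}\right) = - \frac{43259}{34067} \approx -1.2698$)
$- \frac{8279}{q} + \frac{g}{l} = - \frac{8279}{- \frac{11767}{9}} - \frac{43259}{34067 \cdot 961} = \left(-8279\right) \left(- \frac{9}{11767}\right) - \frac{43259}{32738387} = \frac{74511}{11767} - \frac{43259}{32738387} = \frac{2438860925104}{385232599829}$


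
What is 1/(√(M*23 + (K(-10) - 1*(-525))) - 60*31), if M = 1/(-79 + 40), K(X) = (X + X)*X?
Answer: -18135/33724037 - √275457/67448074 ≈ -0.00054553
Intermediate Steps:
K(X) = 2*X² (K(X) = (2*X)*X = 2*X²)
M = -1/39 (M = 1/(-39) = -1/39 ≈ -0.025641)
1/(√(M*23 + (K(-10) - 1*(-525))) - 60*31) = 1/(√(-1/39*23 + (2*(-10)² - 1*(-525))) - 60*31) = 1/(√(-23/39 + (2*100 + 525)) - 1860) = 1/(√(-23/39 + (200 + 525)) - 1860) = 1/(√(-23/39 + 725) - 1860) = 1/(√(28252/39) - 1860) = 1/(2*√275457/39 - 1860) = 1/(-1860 + 2*√275457/39)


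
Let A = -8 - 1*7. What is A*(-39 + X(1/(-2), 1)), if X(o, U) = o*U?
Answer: 1185/2 ≈ 592.50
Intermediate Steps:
X(o, U) = U*o
A = -15 (A = -8 - 7 = -15)
A*(-39 + X(1/(-2), 1)) = -15*(-39 + 1/(-2)) = -15*(-39 + 1*(-½)) = -15*(-39 - ½) = -15*(-79/2) = 1185/2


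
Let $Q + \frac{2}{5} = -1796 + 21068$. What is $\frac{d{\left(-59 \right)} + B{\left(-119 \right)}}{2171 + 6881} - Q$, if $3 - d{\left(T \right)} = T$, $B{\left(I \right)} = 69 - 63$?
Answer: $- \frac{218058069}{11315} \approx -19272.0$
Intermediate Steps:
$B{\left(I \right)} = 6$
$d{\left(T \right)} = 3 - T$
$Q = \frac{96358}{5}$ ($Q = - \frac{2}{5} + \left(-1796 + 21068\right) = - \frac{2}{5} + 19272 = \frac{96358}{5} \approx 19272.0$)
$\frac{d{\left(-59 \right)} + B{\left(-119 \right)}}{2171 + 6881} - Q = \frac{\left(3 - -59\right) + 6}{2171 + 6881} - \frac{96358}{5} = \frac{\left(3 + 59\right) + 6}{9052} - \frac{96358}{5} = \left(62 + 6\right) \frac{1}{9052} - \frac{96358}{5} = 68 \cdot \frac{1}{9052} - \frac{96358}{5} = \frac{17}{2263} - \frac{96358}{5} = - \frac{218058069}{11315}$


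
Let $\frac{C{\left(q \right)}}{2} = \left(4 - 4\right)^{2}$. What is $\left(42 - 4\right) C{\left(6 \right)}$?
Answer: $0$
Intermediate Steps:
$C{\left(q \right)} = 0$ ($C{\left(q \right)} = 2 \left(4 - 4\right)^{2} = 2 \cdot 0^{2} = 2 \cdot 0 = 0$)
$\left(42 - 4\right) C{\left(6 \right)} = \left(42 - 4\right) 0 = 38 \cdot 0 = 0$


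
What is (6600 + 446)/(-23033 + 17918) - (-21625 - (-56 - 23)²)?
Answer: 142527544/5115 ≈ 27865.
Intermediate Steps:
(6600 + 446)/(-23033 + 17918) - (-21625 - (-56 - 23)²) = 7046/(-5115) - (-21625 - 1*(-79)²) = 7046*(-1/5115) - (-21625 - 1*6241) = -7046/5115 - (-21625 - 6241) = -7046/5115 - 1*(-27866) = -7046/5115 + 27866 = 142527544/5115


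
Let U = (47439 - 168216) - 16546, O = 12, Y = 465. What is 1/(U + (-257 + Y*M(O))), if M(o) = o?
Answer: -1/132000 ≈ -7.5758e-6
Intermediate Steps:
U = -137323 (U = -120777 - 16546 = -137323)
1/(U + (-257 + Y*M(O))) = 1/(-137323 + (-257 + 465*12)) = 1/(-137323 + (-257 + 5580)) = 1/(-137323 + 5323) = 1/(-132000) = -1/132000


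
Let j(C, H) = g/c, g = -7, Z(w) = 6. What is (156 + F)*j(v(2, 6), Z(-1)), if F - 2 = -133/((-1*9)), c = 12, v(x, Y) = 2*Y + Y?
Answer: -10885/108 ≈ -100.79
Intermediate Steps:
v(x, Y) = 3*Y
j(C, H) = -7/12
F = 151/9 (F = 2 - 133/((-1*9)) = 2 - 133/(-9) = 2 - 133*(-⅑) = 2 + 133/9 = 151/9 ≈ 16.778)
(156 + F)*j(v(2, 6), Z(-1)) = (156 + 151/9)*(-7/12) = (1555/9)*(-7/12) = -10885/108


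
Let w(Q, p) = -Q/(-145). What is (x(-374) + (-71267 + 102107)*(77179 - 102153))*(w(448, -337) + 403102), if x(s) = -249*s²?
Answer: -47054036346293592/145 ≈ -3.2451e+14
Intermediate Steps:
w(Q, p) = Q/145 (w(Q, p) = -Q*(-1)/145 = -(-1)*Q/145 = Q/145)
(x(-374) + (-71267 + 102107)*(77179 - 102153))*(w(448, -337) + 403102) = (-249*(-374)² + (-71267 + 102107)*(77179 - 102153))*((1/145)*448 + 403102) = (-249*139876 + 30840*(-24974))*(448/145 + 403102) = (-34829124 - 770198160)*(58450238/145) = -805027284*58450238/145 = -47054036346293592/145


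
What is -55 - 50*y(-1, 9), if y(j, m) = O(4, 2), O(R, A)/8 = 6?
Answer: -2455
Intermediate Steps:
O(R, A) = 48 (O(R, A) = 8*6 = 48)
y(j, m) = 48
-55 - 50*y(-1, 9) = -55 - 50*48 = -55 - 2400 = -2455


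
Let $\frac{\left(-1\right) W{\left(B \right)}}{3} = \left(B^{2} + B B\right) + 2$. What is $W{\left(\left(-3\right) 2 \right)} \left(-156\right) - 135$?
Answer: $34497$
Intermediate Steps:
$W{\left(B \right)} = -6 - 6 B^{2}$ ($W{\left(B \right)} = - 3 \left(\left(B^{2} + B B\right) + 2\right) = - 3 \left(\left(B^{2} + B^{2}\right) + 2\right) = - 3 \left(2 B^{2} + 2\right) = - 3 \left(2 + 2 B^{2}\right) = -6 - 6 B^{2}$)
$W{\left(\left(-3\right) 2 \right)} \left(-156\right) - 135 = \left(-6 - 6 \left(\left(-3\right) 2\right)^{2}\right) \left(-156\right) - 135 = \left(-6 - 6 \left(-6\right)^{2}\right) \left(-156\right) - 135 = \left(-6 - 216\right) \left(-156\right) - 135 = \left(-222\right) \left(-156\right) - 135 = 34632 - 135 = 34497$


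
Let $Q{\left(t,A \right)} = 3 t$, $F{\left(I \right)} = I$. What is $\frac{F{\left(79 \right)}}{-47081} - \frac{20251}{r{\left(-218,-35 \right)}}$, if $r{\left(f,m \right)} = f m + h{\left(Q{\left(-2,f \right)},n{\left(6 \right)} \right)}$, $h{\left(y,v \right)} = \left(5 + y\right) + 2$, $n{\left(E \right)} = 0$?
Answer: $- \frac{954040180}{359275111} \approx -2.6555$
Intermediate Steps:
$h{\left(y,v \right)} = 7 + y$
$r{\left(f,m \right)} = 1 + f m$ ($r{\left(f,m \right)} = f m + \left(7 + 3 \left(-2\right)\right) = f m + \left(7 - 6\right) = f m + 1 = 1 + f m$)
$\frac{F{\left(79 \right)}}{-47081} - \frac{20251}{r{\left(-218,-35 \right)}} = \frac{79}{-47081} - \frac{20251}{1 - -7630} = 79 \left(- \frac{1}{47081}\right) - \frac{20251}{1 + 7630} = - \frac{79}{47081} - \frac{20251}{7631} = - \frac{954040180}{359275111}$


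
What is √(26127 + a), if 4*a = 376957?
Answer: √481465/2 ≈ 346.94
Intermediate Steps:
a = 376957/4 (a = (¼)*376957 = 376957/4 ≈ 94239.)
√(26127 + a) = √(26127 + 376957/4) = √(481465/4) = √481465/2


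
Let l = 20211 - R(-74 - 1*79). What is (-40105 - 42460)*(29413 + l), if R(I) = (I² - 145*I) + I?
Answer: -345369395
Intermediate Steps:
R(I) = I² - 144*I
l = -25230 (l = 20211 - (-74 - 1*79)*(-144 + (-74 - 1*79)) = 20211 - (-74 - 79)*(-144 + (-74 - 79)) = 20211 - (-153)*(-144 - 153) = 20211 - (-153)*(-297) = 20211 - 1*45441 = 20211 - 45441 = -25230)
(-40105 - 42460)*(29413 + l) = (-40105 - 42460)*(29413 - 25230) = -82565*4183 = -345369395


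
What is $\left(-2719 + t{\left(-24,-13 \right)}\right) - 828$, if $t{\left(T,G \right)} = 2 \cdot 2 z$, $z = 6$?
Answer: $-3523$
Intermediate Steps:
$t{\left(T,G \right)} = 24$ ($t{\left(T,G \right)} = 2 \cdot 2 \cdot 6 = 4 \cdot 6 = 24$)
$\left(-2719 + t{\left(-24,-13 \right)}\right) - 828 = \left(-2719 + 24\right) - 828 = -2695 - 828 = -3523$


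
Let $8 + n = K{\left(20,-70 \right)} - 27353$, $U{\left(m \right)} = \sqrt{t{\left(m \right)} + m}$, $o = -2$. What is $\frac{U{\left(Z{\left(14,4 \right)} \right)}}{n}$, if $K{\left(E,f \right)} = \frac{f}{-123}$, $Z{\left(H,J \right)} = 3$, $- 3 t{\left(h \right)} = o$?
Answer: $- \frac{41 \sqrt{33}}{3365333} \approx -6.9986 \cdot 10^{-5}$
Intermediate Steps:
$t{\left(h \right)} = \frac{2}{3}$ ($t{\left(h \right)} = \left(- \frac{1}{3}\right) \left(-2\right) = \frac{2}{3}$)
$U{\left(m \right)} = \sqrt{\frac{2}{3} + m}$
$K{\left(E,f \right)} = - \frac{f}{123}$ ($K{\left(E,f \right)} = f \left(- \frac{1}{123}\right) = - \frac{f}{123}$)
$n = - \frac{3365333}{123}$ ($n = -8 - \frac{3364349}{123} = - \frac{3365333}{123} \approx -27360.0$)
$\frac{U{\left(Z{\left(14,4 \right)} \right)}}{n} = \frac{\frac{1}{3} \sqrt{6 + 9 \cdot 3}}{- \frac{3365333}{123}} = \frac{\sqrt{6 + 27}}{3} \left(- \frac{123}{3365333}\right) = \frac{\sqrt{33}}{3} \left(- \frac{123}{3365333}\right) = - \frac{41 \sqrt{33}}{3365333}$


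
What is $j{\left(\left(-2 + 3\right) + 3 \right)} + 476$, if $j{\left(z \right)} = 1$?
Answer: $477$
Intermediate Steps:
$j{\left(\left(-2 + 3\right) + 3 \right)} + 476 = 1 + 476 = 477$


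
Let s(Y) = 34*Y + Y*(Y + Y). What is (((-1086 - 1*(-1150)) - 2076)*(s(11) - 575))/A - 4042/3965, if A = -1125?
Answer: 64506706/892125 ≈ 72.307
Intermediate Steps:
s(Y) = 2*Y² + 34*Y (s(Y) = 34*Y + Y*(2*Y) = 34*Y + 2*Y² = 2*Y² + 34*Y)
(((-1086 - 1*(-1150)) - 2076)*(s(11) - 575))/A - 4042/3965 = (((-1086 - 1*(-1150)) - 2076)*(2*11*(17 + 11) - 575))/(-1125) - 4042/3965 = (((-1086 + 1150) - 2076)*(2*11*28 - 575))*(-1/1125) - 4042*1/3965 = ((64 - 2076)*(616 - 575))*(-1/1125) - 4042/3965 = -2012*41*(-1/1125) - 4042/3965 = -82492*(-1/1125) - 4042/3965 = 82492/1125 - 4042/3965 = 64506706/892125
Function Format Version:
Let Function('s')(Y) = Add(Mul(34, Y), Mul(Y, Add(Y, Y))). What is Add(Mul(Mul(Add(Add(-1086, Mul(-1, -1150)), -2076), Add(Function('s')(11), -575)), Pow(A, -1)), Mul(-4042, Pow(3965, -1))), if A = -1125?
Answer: Rational(64506706, 892125) ≈ 72.307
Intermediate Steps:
Function('s')(Y) = Add(Mul(2, Pow(Y, 2)), Mul(34, Y)) (Function('s')(Y) = Add(Mul(34, Y), Mul(Y, Mul(2, Y))) = Add(Mul(34, Y), Mul(2, Pow(Y, 2))) = Add(Mul(2, Pow(Y, 2)), Mul(34, Y)))
Add(Mul(Mul(Add(Add(-1086, Mul(-1, -1150)), -2076), Add(Function('s')(11), -575)), Pow(A, -1)), Mul(-4042, Pow(3965, -1))) = Add(Mul(Mul(Add(Add(-1086, Mul(-1, -1150)), -2076), Add(Mul(2, 11, Add(17, 11)), -575)), Pow(-1125, -1)), Mul(-4042, Pow(3965, -1))) = Add(Mul(Mul(Add(Add(-1086, 1150), -2076), Add(Mul(2, 11, 28), -575)), Rational(-1, 1125)), Mul(-4042, Rational(1, 3965))) = Add(Mul(Mul(Add(64, -2076), Add(616, -575)), Rational(-1, 1125)), Rational(-4042, 3965)) = Add(Mul(Mul(-2012, 41), Rational(-1, 1125)), Rational(-4042, 3965)) = Add(Mul(-82492, Rational(-1, 1125)), Rational(-4042, 3965)) = Add(Rational(82492, 1125), Rational(-4042, 3965)) = Rational(64506706, 892125)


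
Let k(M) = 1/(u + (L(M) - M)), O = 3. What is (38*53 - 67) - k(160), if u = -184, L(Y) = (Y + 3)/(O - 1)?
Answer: 1022177/525 ≈ 1947.0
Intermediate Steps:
L(Y) = 3/2 + Y/2 (L(Y) = (Y + 3)/(3 - 1) = (3 + Y)/2 = (3 + Y)*(½) = 3/2 + Y/2)
k(M) = 1/(-365/2 - M/2) (k(M) = 1/(-184 + ((3/2 + M/2) - M)) = 1/(-184 + (3/2 - M/2)) = 1/(-365/2 - M/2))
(38*53 - 67) - k(160) = (38*53 - 67) - (-2)/(365 + 160) = (2014 - 67) - (-2)/525 = 1947 - (-2)/525 = 1947 - 1*(-2/525) = 1947 + 2/525 = 1022177/525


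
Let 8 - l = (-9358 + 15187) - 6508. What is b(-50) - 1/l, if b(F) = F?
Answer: -34351/687 ≈ -50.001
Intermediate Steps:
l = 687 (l = 8 - ((-9358 + 15187) - 6508) = 8 - (5829 - 6508) = 8 - 1*(-679) = 8 + 679 = 687)
b(-50) - 1/l = -50 - 1/687 = -34351/687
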